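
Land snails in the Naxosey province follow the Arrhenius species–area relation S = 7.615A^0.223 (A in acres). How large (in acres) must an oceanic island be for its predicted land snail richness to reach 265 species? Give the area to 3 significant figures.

8180000 acres

265 = 7.615 × A^0.223  ⇒  A^0.223 = 265/7.615 = 34.8
ln A = ln(34.8) / 0.223 = 3.5496 / 0.223 = 15.9175
A = e^15.9175 ≈ 8182702 acres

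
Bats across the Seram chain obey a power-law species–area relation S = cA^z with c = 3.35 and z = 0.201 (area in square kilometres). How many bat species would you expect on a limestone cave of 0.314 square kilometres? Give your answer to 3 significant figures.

S = 3.35 × 0.314^0.201
ln S = ln 3.35 + 0.201 × ln 0.314 = 1.2090 + 0.201 × -1.1584 = 0.9761
S = e^0.9761 ≈ 2.654

2.65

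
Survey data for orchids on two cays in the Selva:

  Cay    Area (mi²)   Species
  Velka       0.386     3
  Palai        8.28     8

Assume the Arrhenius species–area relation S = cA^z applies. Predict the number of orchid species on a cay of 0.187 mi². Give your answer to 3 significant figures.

2.38

z = ln(8/3) / ln(8.28/0.386) = 0.9808 / 3.0658 = 0.3199
c = 3 / 0.386^0.3199 = 3 / 0.7375 = 4.068
S₃ = 4.068 × 0.187^0.3199 = 4.068 × 0.5848 ≈ 2.379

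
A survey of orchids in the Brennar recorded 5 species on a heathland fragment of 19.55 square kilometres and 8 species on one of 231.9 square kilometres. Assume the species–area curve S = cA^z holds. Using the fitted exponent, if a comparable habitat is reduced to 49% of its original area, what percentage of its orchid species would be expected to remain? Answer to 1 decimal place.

87.3%

z = ln(8/5) / ln(231.9/19.55) = 0.4700 / 2.4733 = 0.1900
S_new/S_old = (A_new/A_old)^z = 0.49^0.1900 = exp(0.1900 × -0.7133) = 0.8732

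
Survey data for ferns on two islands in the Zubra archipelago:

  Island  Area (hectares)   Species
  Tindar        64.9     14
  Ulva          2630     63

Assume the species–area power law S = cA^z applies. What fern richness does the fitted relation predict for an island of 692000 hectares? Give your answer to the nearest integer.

606

z = ln(63/14) / ln(2630/64.9) = 1.5041 / 3.7019 = 0.4063
c = 14 / 64.9^0.4063 = 14 / 5.449 = 2.569
S₃ = 2.569 × 692000^0.4063 = 2.569 × 236 ≈ 606.2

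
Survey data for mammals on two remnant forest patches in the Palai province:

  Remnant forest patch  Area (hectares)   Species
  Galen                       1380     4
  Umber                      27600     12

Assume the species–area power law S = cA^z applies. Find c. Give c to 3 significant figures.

0.282

z = ln(S₂/S₁) / ln(A₂/A₁) = ln(12/4) / ln(27600/1380) = 1.0986 / 2.9957 = 0.3667
c = S₁ / A₁^z = 4 / 1380^0.3667 = 4 / 14.17 = 0.2822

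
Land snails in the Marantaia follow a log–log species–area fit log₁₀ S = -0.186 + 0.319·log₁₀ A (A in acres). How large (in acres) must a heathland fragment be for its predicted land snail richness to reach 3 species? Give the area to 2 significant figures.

120 acres

3 = 0.6516 × A^0.319  ⇒  A^0.319 = 3/0.6516 = 4.604
ln A = ln(4.604) / 0.319 = 1.5269 / 0.319 = 4.7865
A = e^4.7865 ≈ 119.9 acres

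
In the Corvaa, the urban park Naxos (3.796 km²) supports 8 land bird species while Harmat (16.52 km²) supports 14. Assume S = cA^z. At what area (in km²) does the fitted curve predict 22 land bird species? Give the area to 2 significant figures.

z = ln(14/8) / ln(16.52/3.796) = 0.5596 / 1.4706 = 0.3805
c = 8 / 3.796^0.3805 = 8 / 1.661 = 4.815
A = (22/4.815)^(1/0.3805) ⇒ ln A = ln(4.569)/0.3805 = 3.9924
A = e^3.9924 ≈ 54.18 km²

54 km²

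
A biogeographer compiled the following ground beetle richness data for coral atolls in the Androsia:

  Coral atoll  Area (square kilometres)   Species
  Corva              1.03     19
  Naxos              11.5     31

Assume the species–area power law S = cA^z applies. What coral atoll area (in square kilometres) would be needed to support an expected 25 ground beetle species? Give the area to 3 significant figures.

3.98 square kilometres

z = ln(31/19) / ln(11.5/1.03) = 0.4895 / 2.4128 = 0.2029
c = 19 / 1.03^0.2029 = 19 / 1.006 = 18.89
A = (25/18.89)^(1/0.2029) ⇒ ln A = ln(1.324)/0.2029 = 1.3821
A = e^1.3821 ≈ 3.983 square kilometres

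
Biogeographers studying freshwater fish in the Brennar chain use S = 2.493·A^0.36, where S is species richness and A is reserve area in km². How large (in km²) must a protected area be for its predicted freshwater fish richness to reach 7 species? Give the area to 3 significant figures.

17.6 km²

7 = 2.493 × A^0.36  ⇒  A^0.36 = 7/2.493 = 2.808
ln A = ln(2.808) / 0.36 = 1.0324 / 0.36 = 2.8678
A = e^2.8678 ≈ 17.6 km²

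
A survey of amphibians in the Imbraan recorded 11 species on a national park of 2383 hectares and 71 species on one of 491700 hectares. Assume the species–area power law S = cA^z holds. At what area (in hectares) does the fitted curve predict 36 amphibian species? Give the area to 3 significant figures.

z = ln(71/11) / ln(491700/2383) = 1.8648 / 5.3295 = 0.3499
c = 11 / 2383^0.3499 = 11 / 15.19 = 0.724
A = (36/0.724)^(1/0.3499) ⇒ ln A = ln(49.72)/0.3499 = 11.1646
A = e^11.1646 ≈ 70587 hectares

70600 hectares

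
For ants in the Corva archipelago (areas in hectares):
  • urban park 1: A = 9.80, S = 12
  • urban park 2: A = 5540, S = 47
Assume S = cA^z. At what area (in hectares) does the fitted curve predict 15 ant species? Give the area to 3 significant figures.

27.6 hectares

z = ln(47/12) / ln(5540/9.8) = 1.3652 / 6.3374 = 0.2154
c = 12 / 9.8^0.2154 = 12 / 1.635 = 7.339
A = (15/7.339)^(1/0.2154) ⇒ ln A = ln(2.044)/0.2154 = 3.3182
A = e^3.3182 ≈ 27.61 hectares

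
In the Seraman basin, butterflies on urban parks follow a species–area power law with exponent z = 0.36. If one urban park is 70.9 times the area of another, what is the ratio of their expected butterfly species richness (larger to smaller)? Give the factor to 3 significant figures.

S₂/S₁ = (A₂/A₁)^z = 70.9^0.36
ln(S₂/S₁) = 0.36 × ln 70.9 = 0.36 × 4.2613 = 1.5341
S₂/S₁ = e^1.5341 ≈ 4.637

4.64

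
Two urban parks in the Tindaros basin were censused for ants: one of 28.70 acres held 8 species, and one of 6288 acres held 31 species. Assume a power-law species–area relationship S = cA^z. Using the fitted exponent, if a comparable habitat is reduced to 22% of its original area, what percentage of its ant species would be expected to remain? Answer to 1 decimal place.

68.3%

z = ln(31/8) / ln(6288/28.7) = 1.3545 / 5.3895 = 0.2513
S_new/S_old = (A_new/A_old)^z = 0.22^0.2513 = exp(0.2513 × -1.5141) = 0.6835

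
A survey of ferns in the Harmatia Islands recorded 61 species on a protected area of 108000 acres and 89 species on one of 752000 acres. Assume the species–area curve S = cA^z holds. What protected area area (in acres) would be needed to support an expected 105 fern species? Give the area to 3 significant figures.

1760000 acres

z = ln(89/61) / ln(752000/108000) = 0.3778 / 1.9406 = 0.1947
c = 61 / 108000^0.1947 = 61 / 9.546 = 6.39
A = (105/6.39)^(1/0.1947) ⇒ ln A = ln(16.43)/0.1947 = 14.3798
A = e^14.3798 ≈ 1758159 acres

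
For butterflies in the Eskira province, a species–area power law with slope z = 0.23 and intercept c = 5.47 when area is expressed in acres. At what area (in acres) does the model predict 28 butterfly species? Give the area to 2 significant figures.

1200 acres

28 = 5.47 × A^0.23  ⇒  A^0.23 = 28/5.47 = 5.119
ln A = ln(5.119) / 0.23 = 1.6329 / 0.23 = 7.0997
A = e^7.0997 ≈ 1212 acres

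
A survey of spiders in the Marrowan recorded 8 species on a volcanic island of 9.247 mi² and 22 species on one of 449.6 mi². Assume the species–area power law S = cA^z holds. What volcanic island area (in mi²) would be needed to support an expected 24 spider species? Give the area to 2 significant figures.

z = ln(22/8) / ln(449.6/9.247) = 1.0116 / 3.8841 = 0.2604
c = 8 / 9.247^0.2604 = 8 / 1.785 = 4.482
A = (24/4.482)^(1/0.2604) ⇒ ln A = ln(5.354)/0.2604 = 6.4424
A = e^6.4424 ≈ 627.9 mi²

630 mi²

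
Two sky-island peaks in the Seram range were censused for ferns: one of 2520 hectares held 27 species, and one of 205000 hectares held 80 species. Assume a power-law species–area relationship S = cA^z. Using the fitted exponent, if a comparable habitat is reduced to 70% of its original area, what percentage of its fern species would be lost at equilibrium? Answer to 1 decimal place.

z = ln(80/27) / ln(205000/2520) = 1.0862 / 4.3988 = 0.2469
S_new/S_old = (A_new/A_old)^z = 0.7^0.2469 = exp(0.2469 × -0.3567) = 0.9157
Fraction lost = 1 − 0.9157 = 0.08431

8.4%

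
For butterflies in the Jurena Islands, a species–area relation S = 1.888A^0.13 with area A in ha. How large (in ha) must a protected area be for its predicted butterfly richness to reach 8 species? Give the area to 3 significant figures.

8 = 1.888 × A^0.13  ⇒  A^0.13 = 8/1.888 = 4.237
ln A = ln(4.237) / 0.13 = 1.4439 / 0.13 = 11.1071
A = e^11.1071 ≈ 66643 ha

66600 ha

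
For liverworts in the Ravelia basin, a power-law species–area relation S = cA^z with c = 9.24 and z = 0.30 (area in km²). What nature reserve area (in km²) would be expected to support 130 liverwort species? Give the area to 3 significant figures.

6720 km²

130 = 9.24 × A^0.3  ⇒  A^0.3 = 130/9.24 = 14.07
ln A = ln(14.07) / 0.3 = 2.6440 / 0.3 = 8.8133
A = e^8.8133 ≈ 6723 km²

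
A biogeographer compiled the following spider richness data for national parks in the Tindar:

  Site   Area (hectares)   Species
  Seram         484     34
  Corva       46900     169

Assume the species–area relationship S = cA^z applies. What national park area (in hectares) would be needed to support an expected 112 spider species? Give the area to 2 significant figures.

15000 hectares

z = ln(169/34) / ln(46900/484) = 1.6035 / 4.5737 = 0.3506
c = 34 / 484^0.3506 = 34 / 8.736 = 3.892
A = (112/3.892)^(1/0.3506) ⇒ ln A = ln(28.78)/0.3506 = 9.5824
A = e^9.5824 ≈ 14507 hectares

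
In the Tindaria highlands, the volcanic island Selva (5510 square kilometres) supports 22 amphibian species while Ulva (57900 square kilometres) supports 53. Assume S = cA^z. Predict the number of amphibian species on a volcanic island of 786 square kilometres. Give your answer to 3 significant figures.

10.6

z = ln(53/22) / ln(57900/5510) = 0.8792 / 2.3522 = 0.3738
c = 22 / 5510^0.3738 = 22 / 25.03 = 0.8789
S₃ = 0.8789 × 786^0.3738 = 0.8789 × 12.09 ≈ 10.62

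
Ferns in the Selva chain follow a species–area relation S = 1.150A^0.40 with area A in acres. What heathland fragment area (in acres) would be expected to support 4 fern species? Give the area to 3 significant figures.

4 = 1.15 × A^0.4  ⇒  A^0.4 = 4/1.15 = 3.478
ln A = ln(3.478) / 0.4 = 1.2465 / 0.4 = 3.1163
A = e^3.1163 ≈ 22.56 acres

22.6 acres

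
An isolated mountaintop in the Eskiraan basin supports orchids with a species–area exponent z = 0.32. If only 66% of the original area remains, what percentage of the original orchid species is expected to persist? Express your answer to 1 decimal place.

87.5%

S_new/S_old = (A_new/A_old)^z = 0.66^0.32
= exp(0.32 × ln 0.66) = exp(0.32 × -0.4155) = exp(-0.1330) ≈ 0.8755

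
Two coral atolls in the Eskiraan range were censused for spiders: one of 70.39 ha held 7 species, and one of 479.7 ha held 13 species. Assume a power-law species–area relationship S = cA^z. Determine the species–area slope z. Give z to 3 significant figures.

0.323

Taking logs: ln S = ln c + z ln A, so z = (ln S₂ − ln S₁)/(ln A₂ − ln A₁).
z = ln(13/7) / ln(479.7/70.39) = ln(1.857) / ln(6.815) = 0.6190 / 1.9191 = 0.3226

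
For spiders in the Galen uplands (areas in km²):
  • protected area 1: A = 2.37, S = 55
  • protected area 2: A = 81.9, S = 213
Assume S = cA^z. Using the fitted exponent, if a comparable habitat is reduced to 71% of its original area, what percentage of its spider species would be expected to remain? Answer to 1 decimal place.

z = ln(213/55) / ln(81.9/2.37) = 1.3540 / 3.5426 = 0.3822
S_new/S_old = (A_new/A_old)^z = 0.71^0.3822 = exp(0.3822 × -0.3425) = 0.8773

87.7%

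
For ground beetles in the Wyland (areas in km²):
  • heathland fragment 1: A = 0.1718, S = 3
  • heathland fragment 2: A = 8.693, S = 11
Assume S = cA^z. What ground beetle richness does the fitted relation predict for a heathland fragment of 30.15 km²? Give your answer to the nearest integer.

z = ln(11/3) / ln(8.693/0.1718) = 1.2993 / 3.9239 = 0.3311
c = 3 / 0.1718^0.3311 = 3 / 0.5581 = 5.375
S₃ = 5.375 × 30.15^0.3311 = 5.375 × 3.089 ≈ 16.6

17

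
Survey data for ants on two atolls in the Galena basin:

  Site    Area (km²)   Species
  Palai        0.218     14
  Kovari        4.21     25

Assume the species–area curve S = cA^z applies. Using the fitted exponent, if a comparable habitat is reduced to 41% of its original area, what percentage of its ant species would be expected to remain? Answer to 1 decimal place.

84.0%

z = ln(25/14) / ln(4.21/0.218) = 0.5798 / 2.9607 = 0.1958
S_new/S_old = (A_new/A_old)^z = 0.41^0.1958 = exp(0.1958 × -0.8916) = 0.8398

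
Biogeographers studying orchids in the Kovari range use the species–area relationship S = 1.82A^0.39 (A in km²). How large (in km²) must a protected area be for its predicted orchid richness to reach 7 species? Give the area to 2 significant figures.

7 = 1.82 × A^0.39  ⇒  A^0.39 = 7/1.82 = 3.846
ln A = ln(3.846) / 0.39 = 1.3471 / 0.39 = 3.4540
A = e^3.4540 ≈ 31.63 km²

32 km²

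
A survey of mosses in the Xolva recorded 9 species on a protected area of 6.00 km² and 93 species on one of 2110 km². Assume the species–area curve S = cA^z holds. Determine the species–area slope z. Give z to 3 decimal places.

Taking logs: ln S = ln c + z ln A, so z = (ln S₂ − ln S₁)/(ln A₂ − ln A₁).
z = ln(93/9) / ln(2110/6) = ln(10.33) / ln(351.7) = 2.3354 / 5.8627 = 0.3983

0.398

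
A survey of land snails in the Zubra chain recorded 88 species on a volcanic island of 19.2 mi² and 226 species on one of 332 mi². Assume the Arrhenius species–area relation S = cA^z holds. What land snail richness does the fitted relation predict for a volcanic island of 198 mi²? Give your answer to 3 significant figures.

190

z = ln(226/88) / ln(332/19.2) = 0.9432 / 2.8502 = 0.3309
c = 88 / 19.2^0.3309 = 88 / 2.659 = 33.1
S₃ = 33.1 × 198^0.3309 = 33.1 × 5.755 ≈ 190.5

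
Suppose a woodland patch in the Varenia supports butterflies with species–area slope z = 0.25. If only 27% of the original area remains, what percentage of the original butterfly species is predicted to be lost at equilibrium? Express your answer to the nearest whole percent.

28%

S_new/S_old = (A_new/A_old)^z = 0.27^0.25
= exp(0.25 × ln 0.27) = exp(0.25 × -1.3093) = exp(-0.3273) ≈ 0.7208
Fraction lost = 1 − 0.7208 = 0.2792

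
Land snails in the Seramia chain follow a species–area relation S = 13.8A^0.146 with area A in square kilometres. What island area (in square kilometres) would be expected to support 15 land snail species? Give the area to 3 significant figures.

15 = 13.8 × A^0.146  ⇒  A^0.146 = 15/13.8 = 1.087
ln A = ln(1.087) / 0.146 = 0.0834 / 0.146 = 0.5711
A = e^0.5711 ≈ 1.77 square kilometres

1.77 square kilometres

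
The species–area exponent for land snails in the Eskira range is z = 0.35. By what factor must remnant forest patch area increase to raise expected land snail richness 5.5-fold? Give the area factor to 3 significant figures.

(A₂/A₁)^0.35 = 5.5, so A₂/A₁ = 5.5^(1/0.35) = 5.5^2.857
ln(A₂/A₁) = ln 5.5 / 0.35 = 1.7047 / 0.35 = 4.8707
A₂/A₁ = e^4.8707 ≈ 130.4

130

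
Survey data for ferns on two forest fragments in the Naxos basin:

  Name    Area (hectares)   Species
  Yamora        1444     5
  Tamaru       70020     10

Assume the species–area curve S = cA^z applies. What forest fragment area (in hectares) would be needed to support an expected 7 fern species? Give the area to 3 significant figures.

9500 hectares

z = ln(10/5) / ln(70020/1444) = 0.6931 / 3.8814 = 0.1786
c = 5 / 1444^0.1786 = 5 / 3.666 = 1.364
A = (7/1.364)^(1/0.1786) ⇒ ln A = ln(5.133)/0.1786 = 9.1593
A = e^9.1593 ≈ 9502 hectares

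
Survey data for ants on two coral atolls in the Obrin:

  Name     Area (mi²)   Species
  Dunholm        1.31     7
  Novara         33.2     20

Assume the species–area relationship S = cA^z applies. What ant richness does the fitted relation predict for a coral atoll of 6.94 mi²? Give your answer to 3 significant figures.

z = ln(20/7) / ln(33.2/1.31) = 1.0498 / 3.2325 = 0.3248
c = 7 / 1.31^0.3248 = 7 / 1.092 = 6.412
S₃ = 6.412 × 6.94^0.3248 = 6.412 × 1.876 ≈ 12.03

12.0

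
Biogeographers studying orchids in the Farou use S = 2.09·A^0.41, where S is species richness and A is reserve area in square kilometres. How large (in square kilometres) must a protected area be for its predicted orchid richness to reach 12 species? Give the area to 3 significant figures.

12 = 2.09 × A^0.41  ⇒  A^0.41 = 12/2.09 = 5.742
ln A = ln(5.742) / 0.41 = 1.7477 / 0.41 = 4.2628
A = e^4.2628 ≈ 71.01 square kilometres

71.0 square kilometres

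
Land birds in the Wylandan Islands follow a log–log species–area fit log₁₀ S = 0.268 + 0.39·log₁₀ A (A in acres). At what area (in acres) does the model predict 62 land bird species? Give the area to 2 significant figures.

62 = 1.854 × A^0.39  ⇒  A^0.39 = 62/1.854 = 33.45
ln A = ln(33.45) / 0.39 = 3.5100 / 0.39 = 9.0001
A = e^9.0001 ≈ 8104 acres

8100 acres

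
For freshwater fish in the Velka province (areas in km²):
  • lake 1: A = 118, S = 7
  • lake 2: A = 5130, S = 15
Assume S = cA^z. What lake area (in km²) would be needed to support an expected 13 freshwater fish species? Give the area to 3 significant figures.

z = ln(15/7) / ln(5130/118) = 0.7621 / 3.7722 = 0.2020
c = 7 / 118^0.2020 = 7 / 2.622 = 2.67
A = (13/2.67)^(1/0.2020) ⇒ ln A = ln(4.869)/0.2020 = 7.8346
A = e^7.8346 ≈ 2526 km²

2530 km²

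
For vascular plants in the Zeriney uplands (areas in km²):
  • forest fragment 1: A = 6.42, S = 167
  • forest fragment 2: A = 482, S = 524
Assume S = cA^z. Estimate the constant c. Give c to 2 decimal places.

102.07

z = ln(S₂/S₁) / ln(A₂/A₁) = ln(524/167) / ln(482/6.42) = 1.1435 / 4.3185 = 0.2648
c = S₁ / A₁^z = 167 / 6.42^0.2648 = 167 / 1.636 = 102.1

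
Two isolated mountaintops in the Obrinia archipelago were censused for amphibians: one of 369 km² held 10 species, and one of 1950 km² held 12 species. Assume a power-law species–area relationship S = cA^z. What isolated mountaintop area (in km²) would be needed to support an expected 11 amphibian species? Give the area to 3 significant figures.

z = ln(12/10) / ln(1950/369) = 0.1823 / 1.6648 = 0.1095
c = 10 / 369^0.1095 = 10 / 1.91 = 5.234
A = (11/5.234)^(1/0.1095) ⇒ ln A = ln(2.101)/0.1095 = 6.7811
A = e^6.7811 ≈ 881 km²

881 km²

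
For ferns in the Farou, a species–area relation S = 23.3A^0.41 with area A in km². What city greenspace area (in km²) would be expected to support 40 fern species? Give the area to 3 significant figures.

40 = 23.3 × A^0.41  ⇒  A^0.41 = 40/23.3 = 1.717
ln A = ln(1.717) / 0.41 = 0.5404 / 0.41 = 1.3181
A = e^1.3181 ≈ 3.736 km²

3.74 km²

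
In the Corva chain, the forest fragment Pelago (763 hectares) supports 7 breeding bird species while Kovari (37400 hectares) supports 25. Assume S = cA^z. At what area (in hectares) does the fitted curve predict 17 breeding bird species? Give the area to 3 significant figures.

z = ln(25/7) / ln(37400/763) = 1.2730 / 3.8922 = 0.3271
c = 7 / 763^0.3271 = 7 / 8.765 = 0.7986
A = (17/0.7986)^(1/0.3271) ⇒ ln A = ln(21.29)/0.3271 = 9.3502
A = e^9.3502 ≈ 11502 hectares

11500 hectares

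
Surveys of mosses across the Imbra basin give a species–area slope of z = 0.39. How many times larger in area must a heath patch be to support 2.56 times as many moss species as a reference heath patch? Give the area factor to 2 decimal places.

11.14

(A₂/A₁)^0.39 = 2.56, so A₂/A₁ = 2.56^(1/0.39) = 2.56^2.564
ln(A₂/A₁) = ln 2.56 / 0.39 = 0.9400 / 0.39 = 2.4103
A₂/A₁ = e^2.4103 ≈ 11.14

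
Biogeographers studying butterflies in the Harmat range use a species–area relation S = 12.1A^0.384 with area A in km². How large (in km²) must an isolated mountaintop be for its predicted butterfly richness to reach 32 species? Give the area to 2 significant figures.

32 = 12.1 × A^0.384  ⇒  A^0.384 = 32/12.1 = 2.645
ln A = ln(2.645) / 0.384 = 0.9725 / 0.384 = 2.5326
A = e^2.5326 ≈ 12.59 km²

13 km²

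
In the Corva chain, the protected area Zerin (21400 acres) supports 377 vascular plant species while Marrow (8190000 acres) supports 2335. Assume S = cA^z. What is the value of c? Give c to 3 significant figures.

17.7

z = ln(S₂/S₁) / ln(A₂/A₁) = ln(2335/377) / ln(8190000/21400) = 1.8235 / 5.9473 = 0.3066
c = S₁ / A₁^z = 377 / 21400^0.3066 = 377 / 21.27 = 17.72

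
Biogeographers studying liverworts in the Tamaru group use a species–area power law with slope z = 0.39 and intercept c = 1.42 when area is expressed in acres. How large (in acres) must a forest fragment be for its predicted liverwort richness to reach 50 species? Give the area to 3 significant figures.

50 = 1.42 × A^0.39  ⇒  A^0.39 = 50/1.42 = 35.21
ln A = ln(35.21) / 0.39 = 3.5614 / 0.39 = 9.1317
A = e^9.1317 ≈ 9244 acres

9240 acres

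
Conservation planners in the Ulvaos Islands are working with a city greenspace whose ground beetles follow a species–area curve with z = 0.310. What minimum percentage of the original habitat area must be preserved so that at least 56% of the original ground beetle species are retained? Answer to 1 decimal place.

15.4%

Need (A_new/A_old)^0.31 = 0.56, so A_new/A_old = 0.56^(1/0.31) = 0.56^3.226
ln(A_new/A_old) = ln 0.56 / 0.31 = -0.5798 / 0.31 = -1.8704
A_new/A_old = e^-1.8704 ≈ 0.1541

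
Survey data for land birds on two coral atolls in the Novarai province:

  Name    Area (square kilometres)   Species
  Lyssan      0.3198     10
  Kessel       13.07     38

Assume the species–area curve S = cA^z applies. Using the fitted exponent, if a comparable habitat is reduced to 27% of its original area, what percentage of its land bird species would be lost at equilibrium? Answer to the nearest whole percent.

38%

z = ln(38/10) / ln(13.07/0.3198) = 1.3350 / 3.7104 = 0.3598
S_new/S_old = (A_new/A_old)^z = 0.27^0.3598 = exp(0.3598 × -1.3093) = 0.6243
Fraction lost = 1 − 0.6243 = 0.3757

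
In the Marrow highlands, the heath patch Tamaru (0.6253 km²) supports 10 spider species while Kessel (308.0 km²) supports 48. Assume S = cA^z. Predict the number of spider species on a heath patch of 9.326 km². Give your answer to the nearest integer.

z = ln(48/10) / ln(308/0.6253) = 1.5686 / 6.1996 = 0.2530
c = 10 / 0.6253^0.2530 = 10 / 0.888 = 11.26
S₃ = 11.26 × 9.326^0.2530 = 11.26 × 1.759 ≈ 19.81

20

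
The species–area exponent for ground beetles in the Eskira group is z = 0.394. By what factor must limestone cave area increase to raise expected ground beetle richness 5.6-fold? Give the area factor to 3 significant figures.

(A₂/A₁)^0.394 = 5.6, so A₂/A₁ = 5.6^(1/0.394) = 5.6^2.538
ln(A₂/A₁) = ln 5.6 / 0.394 = 1.7228 / 0.394 = 4.3725
A₂/A₁ = e^4.3725 ≈ 79.24

79.2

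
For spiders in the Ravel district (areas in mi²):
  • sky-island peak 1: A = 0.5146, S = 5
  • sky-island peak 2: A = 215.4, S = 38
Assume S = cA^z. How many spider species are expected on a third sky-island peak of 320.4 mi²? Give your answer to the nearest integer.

z = ln(38/5) / ln(215.4/0.5146) = 2.0281 / 6.0369 = 0.3360
c = 5 / 0.5146^0.3360 = 5 / 0.8 = 6.25
S₃ = 6.25 × 320.4^0.3360 = 6.25 × 6.947 ≈ 43.42

43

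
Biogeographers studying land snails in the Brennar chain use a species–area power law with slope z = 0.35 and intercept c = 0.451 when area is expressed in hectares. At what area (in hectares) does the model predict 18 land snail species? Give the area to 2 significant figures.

18 = 0.451 × A^0.35  ⇒  A^0.35 = 18/0.451 = 39.91
ln A = ln(39.91) / 0.35 = 3.6867 / 0.35 = 10.5333
A = e^10.5333 ≈ 37546 hectares

38000 hectares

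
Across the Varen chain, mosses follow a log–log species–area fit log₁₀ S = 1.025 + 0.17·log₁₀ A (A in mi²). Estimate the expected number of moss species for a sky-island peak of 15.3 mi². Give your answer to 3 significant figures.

S = 10.59 × 15.3^0.17
ln S = ln 10.59 + 0.17 × ln 15.3 = 2.3601 + 0.17 × 2.7279 = 2.8239
S = e^2.8239 ≈ 16.84

16.8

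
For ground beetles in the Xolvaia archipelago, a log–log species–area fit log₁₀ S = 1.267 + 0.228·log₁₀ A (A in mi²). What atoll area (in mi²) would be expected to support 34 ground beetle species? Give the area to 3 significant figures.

14.5 mi²

34 = 18.49 × A^0.228  ⇒  A^0.228 = 34/18.49 = 1.839
ln A = ln(1.839) / 0.228 = 0.6090 / 0.228 = 2.6710
A = e^2.6710 ≈ 14.45 mi²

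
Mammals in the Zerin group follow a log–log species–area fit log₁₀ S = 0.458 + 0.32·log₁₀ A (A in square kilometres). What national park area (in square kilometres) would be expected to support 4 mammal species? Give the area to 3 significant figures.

2.82 square kilometres

4 = 2.871 × A^0.32  ⇒  A^0.32 = 4/2.871 = 1.393
ln A = ln(1.393) / 0.32 = 0.3317 / 0.32 = 1.0366
A = e^1.0366 ≈ 2.82 square kilometres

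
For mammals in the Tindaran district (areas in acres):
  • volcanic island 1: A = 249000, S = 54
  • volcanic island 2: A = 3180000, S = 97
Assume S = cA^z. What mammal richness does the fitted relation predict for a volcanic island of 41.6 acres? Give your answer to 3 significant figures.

z = ln(97/54) / ln(3180000/249000) = 0.5857 / 2.5472 = 0.2300
c = 54 / 249000^0.2300 = 54 / 17.41 = 3.101
S₃ = 3.101 × 41.6^0.2300 = 3.101 × 2.357 ≈ 7.309

7.31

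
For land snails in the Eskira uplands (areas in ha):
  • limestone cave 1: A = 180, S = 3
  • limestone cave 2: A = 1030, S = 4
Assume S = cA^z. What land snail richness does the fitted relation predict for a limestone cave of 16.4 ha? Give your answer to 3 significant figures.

z = ln(4/3) / ln(1030/180) = 0.2877 / 1.7444 = 0.1649
c = 3 / 180^0.1649 = 3 / 2.355 = 1.274
S₃ = 1.274 × 16.4^0.1649 = 1.274 × 1.586 ≈ 2.021

2.02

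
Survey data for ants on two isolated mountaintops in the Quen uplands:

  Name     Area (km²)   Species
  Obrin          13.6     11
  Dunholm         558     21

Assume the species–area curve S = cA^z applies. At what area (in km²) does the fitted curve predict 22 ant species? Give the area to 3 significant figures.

z = ln(21/11) / ln(558/13.6) = 0.6466 / 3.7143 = 0.1741
c = 11 / 13.6^0.1741 = 11 / 1.575 = 6.983
A = (22/6.983)^(1/0.1741) ⇒ ln A = ln(3.15)/0.1741 = 6.5916
A = e^6.5916 ≈ 728.9 km²

729 km²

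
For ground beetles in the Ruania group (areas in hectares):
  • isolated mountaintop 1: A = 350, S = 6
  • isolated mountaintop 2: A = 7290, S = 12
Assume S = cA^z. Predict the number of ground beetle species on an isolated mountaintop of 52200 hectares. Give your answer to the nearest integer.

z = ln(12/6) / ln(7290/350) = 0.6931 / 3.0363 = 0.2283
c = 6 / 350^0.2283 = 6 / 3.809 = 1.575
S₃ = 1.575 × 52200^0.2283 = 1.575 × 11.94 ≈ 18.81

19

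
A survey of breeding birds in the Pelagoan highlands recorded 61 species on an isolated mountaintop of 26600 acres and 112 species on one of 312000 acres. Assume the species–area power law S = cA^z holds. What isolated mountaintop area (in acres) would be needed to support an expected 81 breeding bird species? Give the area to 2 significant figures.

84000 acres

z = ln(112/61) / ln(312000/26600) = 0.6076 / 2.4621 = 0.2468
c = 61 / 26600^0.2468 = 61 / 12.36 = 4.935
A = (81/4.935)^(1/0.2468) ⇒ ln A = ln(16.41)/0.2468 = 11.3377
A = e^11.3377 ≈ 83928 acres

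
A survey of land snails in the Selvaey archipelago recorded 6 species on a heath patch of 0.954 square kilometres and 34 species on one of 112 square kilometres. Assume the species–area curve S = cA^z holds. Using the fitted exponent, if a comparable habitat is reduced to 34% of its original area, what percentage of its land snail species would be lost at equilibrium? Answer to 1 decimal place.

32.5%

z = ln(34/6) / ln(112/0.954) = 1.7346 / 4.7656 = 0.3640
S_new/S_old = (A_new/A_old)^z = 0.34^0.3640 = exp(0.3640 × -1.0788) = 0.6753
Fraction lost = 1 − 0.6753 = 0.3247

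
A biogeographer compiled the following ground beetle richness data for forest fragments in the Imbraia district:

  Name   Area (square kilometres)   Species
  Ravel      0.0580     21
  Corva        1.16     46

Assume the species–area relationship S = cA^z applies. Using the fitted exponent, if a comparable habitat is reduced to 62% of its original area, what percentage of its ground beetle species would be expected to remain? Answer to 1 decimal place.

z = ln(46/21) / ln(1.16/0.058) = 0.7841 / 2.9957 = 0.2617
S_new/S_old = (A_new/A_old)^z = 0.62^0.2617 = exp(0.2617 × -0.4780) = 0.8824

88.2%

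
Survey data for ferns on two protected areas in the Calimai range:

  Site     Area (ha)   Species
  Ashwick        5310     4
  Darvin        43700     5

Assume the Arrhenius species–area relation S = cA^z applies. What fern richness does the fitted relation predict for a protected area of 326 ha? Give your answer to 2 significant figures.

3.0

z = ln(5/4) / ln(43700/5310) = 0.2231 / 2.1078 = 0.1059
c = 4 / 5310^0.1059 = 4 / 2.48 = 1.613
S₃ = 1.613 × 326^0.1059 = 1.613 × 1.845 ≈ 2.977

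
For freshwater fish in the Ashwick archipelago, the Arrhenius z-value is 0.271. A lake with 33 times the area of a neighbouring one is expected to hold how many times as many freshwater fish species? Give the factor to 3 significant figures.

2.58

S₂/S₁ = (A₂/A₁)^z = 33^0.271
ln(S₂/S₁) = 0.271 × ln 33 = 0.271 × 3.4965 = 0.9476
S₂/S₁ = e^0.9476 ≈ 2.579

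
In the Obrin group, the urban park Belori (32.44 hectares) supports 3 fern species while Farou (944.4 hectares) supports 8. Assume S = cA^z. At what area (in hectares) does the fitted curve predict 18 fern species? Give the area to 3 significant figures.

z = ln(8/3) / ln(944.4/32.44) = 0.9808 / 3.3712 = 0.2909
c = 3 / 32.44^0.2909 = 3 / 2.752 = 1.09
A = (18/1.09)^(1/0.2909) ⇒ ln A = ln(16.51)/0.2909 = 9.6378
A = e^9.6378 ≈ 15333 hectares

15300 hectares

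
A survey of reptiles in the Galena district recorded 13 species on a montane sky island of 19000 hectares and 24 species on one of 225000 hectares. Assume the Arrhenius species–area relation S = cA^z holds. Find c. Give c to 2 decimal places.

1.13

z = ln(S₂/S₁) / ln(A₂/A₁) = ln(24/13) / ln(225000/19000) = 0.6131 / 2.4717 = 0.2481
c = S₁ / A₁^z = 13 / 19000^0.2481 = 13 / 11.52 = 1.129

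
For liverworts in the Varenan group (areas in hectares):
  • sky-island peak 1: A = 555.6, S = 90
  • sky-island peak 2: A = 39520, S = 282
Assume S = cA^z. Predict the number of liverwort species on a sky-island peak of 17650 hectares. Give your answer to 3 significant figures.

z = ln(282/90) / ln(39520/555.6) = 1.1421 / 4.2645 = 0.2678
c = 90 / 555.6^0.2678 = 90 / 5.434 = 16.56
S₃ = 16.56 × 17650^0.2678 = 16.56 × 13.72 ≈ 227.2

227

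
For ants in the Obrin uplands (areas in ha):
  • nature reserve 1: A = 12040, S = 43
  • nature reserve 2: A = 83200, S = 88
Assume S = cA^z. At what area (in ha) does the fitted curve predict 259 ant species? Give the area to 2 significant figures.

z = ln(88/43) / ln(83200/12040) = 0.7161 / 1.9330 = 0.3705
c = 43 / 12040^0.3705 = 43 / 32.49 = 1.323
A = (259/1.323)^(1/0.3705) ⇒ ln A = ln(195.7)/0.3705 = 14.2428
A = e^14.2428 ≈ 1533082 ha

1500000 ha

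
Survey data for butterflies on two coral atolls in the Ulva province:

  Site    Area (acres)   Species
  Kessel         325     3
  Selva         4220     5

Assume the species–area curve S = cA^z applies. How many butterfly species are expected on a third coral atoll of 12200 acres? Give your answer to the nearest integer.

6

z = ln(5/3) / ln(4220/325) = 0.5108 / 2.5638 = 0.1992
c = 3 / 325^0.1992 = 3 / 3.166 = 0.9476
S₃ = 0.9476 × 12200^0.1992 = 0.9476 × 6.519 ≈ 6.178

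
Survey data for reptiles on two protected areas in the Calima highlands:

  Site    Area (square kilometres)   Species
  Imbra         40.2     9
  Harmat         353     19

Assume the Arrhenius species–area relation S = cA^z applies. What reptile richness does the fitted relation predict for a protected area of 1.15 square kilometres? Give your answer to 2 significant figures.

2.7

z = ln(19/9) / ln(353/40.2) = 0.7472 / 2.1726 = 0.3439
c = 9 / 40.2^0.3439 = 9 / 3.562 = 2.526
S₃ = 2.526 × 1.15^0.3439 = 2.526 × 1.049 ≈ 2.651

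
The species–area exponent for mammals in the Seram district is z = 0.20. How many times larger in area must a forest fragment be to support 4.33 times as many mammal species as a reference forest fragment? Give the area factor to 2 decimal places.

(A₂/A₁)^0.2 = 4.33, so A₂/A₁ = 4.33^(1/0.2) = 4.33^5
ln(A₂/A₁) = ln 4.33 / 0.2 = 1.4656 / 0.2 = 7.3278
A₂/A₁ = e^7.3278 ≈ 1522

1522.09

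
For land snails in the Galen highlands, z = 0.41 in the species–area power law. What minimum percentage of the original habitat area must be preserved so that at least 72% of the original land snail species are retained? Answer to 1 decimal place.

Need (A_new/A_old)^0.41 = 0.72, so A_new/A_old = 0.72^(1/0.41) = 0.72^2.439
ln(A_new/A_old) = ln 0.72 / 0.41 = -0.3285 / 0.41 = -0.8012
A_new/A_old = e^-0.8012 ≈ 0.4488

44.9%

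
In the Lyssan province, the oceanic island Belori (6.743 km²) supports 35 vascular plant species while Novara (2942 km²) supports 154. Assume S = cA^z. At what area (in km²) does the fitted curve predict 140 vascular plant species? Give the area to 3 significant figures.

1990 km²

z = ln(154/35) / ln(2942/6.743) = 1.4816 / 6.0783 = 0.2438
c = 35 / 6.743^0.2438 = 35 / 1.592 = 21.98
A = (140/21.98)^(1/0.2438) ⇒ ln A = ln(6.369)/0.2438 = 7.5958
A = e^7.5958 ≈ 1990 km²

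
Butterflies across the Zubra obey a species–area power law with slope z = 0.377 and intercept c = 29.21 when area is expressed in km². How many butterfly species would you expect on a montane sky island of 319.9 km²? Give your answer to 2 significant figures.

S = 29.21 × 319.9^0.377
ln S = ln 29.21 + 0.377 × ln 319.9 = 3.3745 + 0.377 × 5.7680 = 5.5491
S = e^5.5491 ≈ 257

260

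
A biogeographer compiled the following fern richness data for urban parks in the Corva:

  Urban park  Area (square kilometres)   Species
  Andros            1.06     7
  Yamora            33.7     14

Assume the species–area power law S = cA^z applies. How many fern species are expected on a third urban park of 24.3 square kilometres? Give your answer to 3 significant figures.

13.1

z = ln(14/7) / ln(33.7/1.06) = 0.6931 / 3.4592 = 0.2004
c = 7 / 1.06^0.2004 = 7 / 1.012 = 6.919
S₃ = 6.919 × 24.3^0.2004 = 6.919 × 1.895 ≈ 13.11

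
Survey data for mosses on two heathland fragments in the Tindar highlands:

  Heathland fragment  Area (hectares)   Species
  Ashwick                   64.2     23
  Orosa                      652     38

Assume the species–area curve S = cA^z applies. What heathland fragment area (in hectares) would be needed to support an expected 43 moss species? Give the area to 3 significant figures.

z = ln(38/23) / ln(652/64.2) = 0.5021 / 2.3180 = 0.2166
c = 23 / 64.2^0.2166 = 23 / 2.463 = 9.337
A = (43/9.337)^(1/0.2166) ⇒ ln A = ln(4.605)/0.2166 = 7.0507
A = e^7.0507 ≈ 1154 hectares

1150 hectares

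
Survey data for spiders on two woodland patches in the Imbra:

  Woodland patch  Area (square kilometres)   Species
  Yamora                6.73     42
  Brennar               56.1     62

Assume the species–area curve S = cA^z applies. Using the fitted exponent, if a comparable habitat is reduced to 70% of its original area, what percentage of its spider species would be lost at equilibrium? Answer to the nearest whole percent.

z = ln(62/42) / ln(56.1/6.73) = 0.3895 / 2.1206 = 0.1837
S_new/S_old = (A_new/A_old)^z = 0.7^0.1837 = exp(0.1837 × -0.3567) = 0.9366
Fraction lost = 1 − 0.9366 = 0.06341

6%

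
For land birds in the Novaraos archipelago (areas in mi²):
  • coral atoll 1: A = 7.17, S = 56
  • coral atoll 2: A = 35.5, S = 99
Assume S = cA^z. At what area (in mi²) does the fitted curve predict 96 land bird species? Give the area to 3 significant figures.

32.6 mi²

z = ln(99/56) / ln(35.5/7.17) = 0.5698 / 1.5996 = 0.3562
c = 56 / 7.17^0.3562 = 56 / 2.017 = 27.76
A = (96/27.76)^(1/0.3562) ⇒ ln A = ln(3.458)/0.3562 = 3.4831
A = e^3.4831 ≈ 32.56 mi²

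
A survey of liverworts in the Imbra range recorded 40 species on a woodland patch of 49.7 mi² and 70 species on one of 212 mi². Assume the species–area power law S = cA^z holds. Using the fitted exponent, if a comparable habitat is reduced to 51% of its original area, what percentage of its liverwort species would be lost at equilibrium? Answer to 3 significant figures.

z = ln(70/40) / ln(212/49.7) = 0.5596 / 1.4506 = 0.3858
S_new/S_old = (A_new/A_old)^z = 0.51^0.3858 = exp(0.3858 × -0.6733) = 0.7712
Fraction lost = 1 − 0.7712 = 0.2288

22.9%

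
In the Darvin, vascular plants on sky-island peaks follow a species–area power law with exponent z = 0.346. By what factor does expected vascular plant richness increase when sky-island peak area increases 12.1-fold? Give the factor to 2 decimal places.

2.37

S₂/S₁ = (A₂/A₁)^z = 12.1^0.346
ln(S₂/S₁) = 0.346 × ln 12.1 = 0.346 × 2.4932 = 0.8626
S₂/S₁ = e^0.8626 ≈ 2.369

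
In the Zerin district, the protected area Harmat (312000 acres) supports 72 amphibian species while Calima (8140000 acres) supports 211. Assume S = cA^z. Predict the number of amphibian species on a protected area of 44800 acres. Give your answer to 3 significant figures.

38.0

z = ln(211/72) / ln(8140000/312000) = 1.0752 / 3.2615 = 0.3297
c = 72 / 312000^0.3297 = 72 / 64.74 = 1.112
S₃ = 1.112 × 44800^0.3297 = 1.112 × 34.15 ≈ 37.97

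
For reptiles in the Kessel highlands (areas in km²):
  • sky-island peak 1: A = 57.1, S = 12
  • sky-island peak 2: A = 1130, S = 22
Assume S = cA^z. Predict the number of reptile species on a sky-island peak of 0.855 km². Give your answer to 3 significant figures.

5.11

z = ln(22/12) / ln(1130/57.1) = 0.6061 / 2.9852 = 0.2030
c = 12 / 57.1^0.2030 = 12 / 2.273 = 5.278
S₃ = 5.278 × 0.855^0.2030 = 5.278 × 0.9687 ≈ 5.113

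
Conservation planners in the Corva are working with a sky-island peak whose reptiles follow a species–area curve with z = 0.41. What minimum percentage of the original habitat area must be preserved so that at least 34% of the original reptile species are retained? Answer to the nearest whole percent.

7%

Need (A_new/A_old)^0.41 = 0.34, so A_new/A_old = 0.34^(1/0.41) = 0.34^2.439
ln(A_new/A_old) = ln 0.34 / 0.41 = -1.0788 / 0.41 = -2.6312
A_new/A_old = e^-2.6312 ≈ 0.07199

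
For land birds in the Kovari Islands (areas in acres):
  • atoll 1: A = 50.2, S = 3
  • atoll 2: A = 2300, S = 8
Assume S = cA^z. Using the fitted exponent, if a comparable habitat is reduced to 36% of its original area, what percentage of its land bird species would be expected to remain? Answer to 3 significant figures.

77.0%

z = ln(8/3) / ln(2300/50.2) = 0.9808 / 3.8246 = 0.2564
S_new/S_old = (A_new/A_old)^z = 0.36^0.2564 = exp(0.2564 × -1.0217) = 0.7695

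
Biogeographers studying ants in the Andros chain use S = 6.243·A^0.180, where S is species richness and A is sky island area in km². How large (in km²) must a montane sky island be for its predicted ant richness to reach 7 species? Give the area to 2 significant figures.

7 = 6.243 × A^0.18  ⇒  A^0.18 = 7/6.243 = 1.121
ln A = ln(1.121) / 0.18 = 0.1144 / 0.18 = 0.6358
A = e^0.6358 ≈ 1.889 km²

1.9 km²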